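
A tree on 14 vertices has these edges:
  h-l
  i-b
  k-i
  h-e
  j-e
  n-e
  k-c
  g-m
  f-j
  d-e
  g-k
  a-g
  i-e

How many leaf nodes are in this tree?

8

The leaves are a, b, c, d, f, l, m, n.
That is 8 leaves.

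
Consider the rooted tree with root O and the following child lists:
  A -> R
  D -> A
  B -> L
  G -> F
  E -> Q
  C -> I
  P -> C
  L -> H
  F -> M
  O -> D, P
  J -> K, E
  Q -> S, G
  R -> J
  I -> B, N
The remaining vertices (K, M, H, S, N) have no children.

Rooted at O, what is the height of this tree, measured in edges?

M sits deepest: O–D–A–R–J–E–Q–G–F–M — 9 edges from the root.

9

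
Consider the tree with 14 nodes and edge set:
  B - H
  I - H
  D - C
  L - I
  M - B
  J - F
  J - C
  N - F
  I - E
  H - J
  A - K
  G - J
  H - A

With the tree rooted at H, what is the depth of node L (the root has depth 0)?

Path from H to L: H → I → L, which has 2 edges.

2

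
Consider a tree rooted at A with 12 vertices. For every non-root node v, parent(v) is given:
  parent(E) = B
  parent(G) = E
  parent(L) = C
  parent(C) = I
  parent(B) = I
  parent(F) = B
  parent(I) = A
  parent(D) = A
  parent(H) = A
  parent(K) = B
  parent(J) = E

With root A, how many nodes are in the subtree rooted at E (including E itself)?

Descendants of E (including itself): E, G, J. That's 3.

3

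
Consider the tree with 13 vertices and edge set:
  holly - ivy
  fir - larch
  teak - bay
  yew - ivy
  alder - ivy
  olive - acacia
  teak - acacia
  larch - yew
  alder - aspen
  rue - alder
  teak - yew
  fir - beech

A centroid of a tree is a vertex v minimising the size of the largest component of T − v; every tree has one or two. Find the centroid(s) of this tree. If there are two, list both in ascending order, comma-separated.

yew

Delete yew: the remaining components have sizes 5, 4, 3. Max 5 ≤ 6, so yew is a centroid.
Every other node leaves some component of size > 6, so the centroid is unique.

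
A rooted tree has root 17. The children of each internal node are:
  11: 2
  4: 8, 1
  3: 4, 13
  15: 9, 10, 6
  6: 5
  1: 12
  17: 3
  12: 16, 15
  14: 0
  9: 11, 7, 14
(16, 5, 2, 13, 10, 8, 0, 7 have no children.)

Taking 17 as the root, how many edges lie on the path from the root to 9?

17 – 3 – 4 – 1 – 12 – 15 – 9 — 6 edges.

6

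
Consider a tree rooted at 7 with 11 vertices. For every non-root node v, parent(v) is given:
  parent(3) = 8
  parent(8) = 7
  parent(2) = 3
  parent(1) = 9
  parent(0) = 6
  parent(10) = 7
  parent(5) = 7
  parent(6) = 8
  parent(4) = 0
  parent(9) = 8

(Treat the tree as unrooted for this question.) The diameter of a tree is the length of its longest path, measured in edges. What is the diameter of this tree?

5

A longest path is 4–0–6–8–7–5, with 5 edges.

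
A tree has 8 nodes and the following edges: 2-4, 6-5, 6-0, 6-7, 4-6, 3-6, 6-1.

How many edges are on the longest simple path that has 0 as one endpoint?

Distances from 0 peak at 3, attained at 2.
0 – 6 – 4 – 2

3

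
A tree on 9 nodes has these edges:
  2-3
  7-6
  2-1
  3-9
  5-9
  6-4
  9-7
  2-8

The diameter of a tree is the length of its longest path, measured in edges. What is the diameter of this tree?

6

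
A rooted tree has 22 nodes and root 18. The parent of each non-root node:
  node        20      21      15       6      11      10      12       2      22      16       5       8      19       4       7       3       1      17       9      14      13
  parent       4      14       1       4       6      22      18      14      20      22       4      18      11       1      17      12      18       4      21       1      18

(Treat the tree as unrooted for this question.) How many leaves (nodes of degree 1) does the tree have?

11

Exactly 11 nodes have a single neighbour: 2, 3, 5, 7, 8, 9, 10, 13, 15, 16, 19.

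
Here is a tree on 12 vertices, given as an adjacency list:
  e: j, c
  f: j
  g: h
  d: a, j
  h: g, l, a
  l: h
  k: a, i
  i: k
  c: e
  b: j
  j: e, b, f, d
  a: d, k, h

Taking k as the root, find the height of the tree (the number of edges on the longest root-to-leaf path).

5

The longest root-to-leaf path is k – a – d – j – e – c (5 edges).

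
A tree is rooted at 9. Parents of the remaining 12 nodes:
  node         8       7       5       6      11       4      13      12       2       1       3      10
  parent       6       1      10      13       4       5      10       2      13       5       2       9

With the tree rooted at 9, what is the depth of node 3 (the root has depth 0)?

4

Path from 9 to 3: 9 → 10 → 13 → 2 → 3, which has 4 edges.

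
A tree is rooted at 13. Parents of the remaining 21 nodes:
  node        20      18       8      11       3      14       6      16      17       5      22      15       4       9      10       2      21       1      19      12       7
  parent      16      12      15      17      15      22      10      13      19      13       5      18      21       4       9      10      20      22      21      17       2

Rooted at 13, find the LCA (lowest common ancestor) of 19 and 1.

13

Path 19→root: 19 21 20 16 13; path 1→root: 1 22 5 13.
First common node: 13.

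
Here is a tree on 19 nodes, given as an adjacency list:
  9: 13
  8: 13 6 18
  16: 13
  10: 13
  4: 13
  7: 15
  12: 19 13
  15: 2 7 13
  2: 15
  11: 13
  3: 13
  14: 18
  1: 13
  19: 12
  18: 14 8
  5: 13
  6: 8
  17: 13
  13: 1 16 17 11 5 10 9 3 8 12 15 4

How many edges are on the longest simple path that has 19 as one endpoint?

Distances from 19 peak at 5, attained at 14.
19 – 12 – 13 – 8 – 18 – 14

5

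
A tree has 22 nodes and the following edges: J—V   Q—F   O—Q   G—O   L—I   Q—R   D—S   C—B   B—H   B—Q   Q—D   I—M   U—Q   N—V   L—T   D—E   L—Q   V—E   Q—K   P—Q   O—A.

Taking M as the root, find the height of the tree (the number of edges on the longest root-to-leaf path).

The longest root-to-leaf path is M–I–L–Q–D–E–V–J (7 edges).

7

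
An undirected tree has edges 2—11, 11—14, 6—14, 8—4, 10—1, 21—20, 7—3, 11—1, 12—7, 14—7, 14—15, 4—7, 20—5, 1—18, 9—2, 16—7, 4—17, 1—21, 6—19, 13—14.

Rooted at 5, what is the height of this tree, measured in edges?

A deepest node is 17, reached by 5 – 20 – 21 – 1 – 11 – 14 – 7 – 4 – 17.
That path has 8 edges, so the height is 8.

8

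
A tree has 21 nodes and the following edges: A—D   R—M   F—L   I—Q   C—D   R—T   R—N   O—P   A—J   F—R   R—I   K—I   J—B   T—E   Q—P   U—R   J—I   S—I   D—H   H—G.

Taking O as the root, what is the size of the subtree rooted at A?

Descendants of A (including itself): A, D, C, H, G. That's 5.

5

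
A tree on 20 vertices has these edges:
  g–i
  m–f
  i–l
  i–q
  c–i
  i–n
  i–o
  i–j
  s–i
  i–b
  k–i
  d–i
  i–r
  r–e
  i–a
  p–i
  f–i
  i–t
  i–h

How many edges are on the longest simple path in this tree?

A longest path is m–f–i–r–e, with 4 edges.

4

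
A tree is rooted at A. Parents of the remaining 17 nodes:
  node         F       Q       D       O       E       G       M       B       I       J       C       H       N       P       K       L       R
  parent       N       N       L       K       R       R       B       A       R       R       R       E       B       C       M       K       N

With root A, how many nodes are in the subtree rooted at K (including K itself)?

4

K's subtree: {K, L, O, D}, size 4.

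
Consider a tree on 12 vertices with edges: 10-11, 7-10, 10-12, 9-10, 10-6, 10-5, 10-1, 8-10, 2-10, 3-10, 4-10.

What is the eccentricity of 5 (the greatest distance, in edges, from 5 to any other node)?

The node farthest from 5 is 6 (3, 7, 8, 4, 9, 2, 1, 11, 12 also at distance 2), via 5 – 10 – 6 — 2 edges.

2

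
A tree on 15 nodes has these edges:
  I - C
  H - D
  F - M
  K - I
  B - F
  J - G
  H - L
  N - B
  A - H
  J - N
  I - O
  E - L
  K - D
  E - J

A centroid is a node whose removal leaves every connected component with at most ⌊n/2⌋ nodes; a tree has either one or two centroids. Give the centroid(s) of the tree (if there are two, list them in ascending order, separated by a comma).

L

Delete L: the remaining components have sizes 7, 7. Max 7 ≤ 7, so L is a centroid.
No neighbour of L does as well, so L is the unique centroid.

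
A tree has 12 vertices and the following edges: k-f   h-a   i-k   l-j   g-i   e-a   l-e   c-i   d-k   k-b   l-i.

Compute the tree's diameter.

6

A longest path is f–k–i–l–e–a–h, with 6 edges.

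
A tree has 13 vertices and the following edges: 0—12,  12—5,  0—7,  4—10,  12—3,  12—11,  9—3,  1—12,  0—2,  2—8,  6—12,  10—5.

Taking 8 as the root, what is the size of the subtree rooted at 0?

The subtree rooted at 0 contains: 0, 12, 7, 3, 11, 5, 1, 6, 9, 10, 4 — 11 nodes.

11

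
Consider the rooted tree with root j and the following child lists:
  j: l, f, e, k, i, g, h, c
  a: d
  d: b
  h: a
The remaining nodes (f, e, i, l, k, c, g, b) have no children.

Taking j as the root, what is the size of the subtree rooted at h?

h's subtree: {h, a, d, b}, size 4.

4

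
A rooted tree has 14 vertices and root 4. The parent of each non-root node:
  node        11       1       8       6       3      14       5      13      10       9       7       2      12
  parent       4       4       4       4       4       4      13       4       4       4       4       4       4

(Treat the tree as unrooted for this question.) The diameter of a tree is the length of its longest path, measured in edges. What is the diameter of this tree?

3

Starting from 5, a farthest node is 6 at distance 3.
One longest path: 5 – 13 – 4 – 6.
So the diameter is 3.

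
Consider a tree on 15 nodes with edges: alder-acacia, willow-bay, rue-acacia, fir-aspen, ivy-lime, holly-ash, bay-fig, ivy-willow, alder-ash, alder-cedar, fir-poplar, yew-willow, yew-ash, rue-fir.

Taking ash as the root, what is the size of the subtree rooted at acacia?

5

The subtree rooted at acacia contains: acacia, rue, fir, poplar, aspen — 5 nodes.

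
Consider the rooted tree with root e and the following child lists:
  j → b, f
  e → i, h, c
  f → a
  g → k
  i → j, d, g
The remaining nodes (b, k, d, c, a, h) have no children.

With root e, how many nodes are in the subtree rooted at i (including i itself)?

The subtree rooted at i contains: i, j, g, d, b, f, k, a — 8 nodes.

8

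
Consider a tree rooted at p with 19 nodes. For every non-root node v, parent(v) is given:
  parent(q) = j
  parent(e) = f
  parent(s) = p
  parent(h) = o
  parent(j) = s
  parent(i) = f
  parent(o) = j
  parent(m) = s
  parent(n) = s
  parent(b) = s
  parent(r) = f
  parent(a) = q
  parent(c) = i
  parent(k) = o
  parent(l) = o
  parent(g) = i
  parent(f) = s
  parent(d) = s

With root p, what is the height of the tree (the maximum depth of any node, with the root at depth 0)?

4

h sits deepest: p–s–j–o–h — 4 edges from the root.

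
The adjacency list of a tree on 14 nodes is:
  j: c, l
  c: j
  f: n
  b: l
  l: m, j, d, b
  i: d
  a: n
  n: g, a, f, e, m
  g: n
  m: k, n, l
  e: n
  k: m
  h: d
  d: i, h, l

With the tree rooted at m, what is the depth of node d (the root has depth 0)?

2

m → l → d — 2 edges.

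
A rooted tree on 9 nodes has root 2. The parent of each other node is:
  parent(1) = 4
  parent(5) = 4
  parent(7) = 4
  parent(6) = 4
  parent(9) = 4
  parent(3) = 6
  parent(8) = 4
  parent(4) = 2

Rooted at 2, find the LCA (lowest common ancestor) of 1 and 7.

Path 1→root: 1 4 2; path 7→root: 7 4 2.
First common node: 4.

4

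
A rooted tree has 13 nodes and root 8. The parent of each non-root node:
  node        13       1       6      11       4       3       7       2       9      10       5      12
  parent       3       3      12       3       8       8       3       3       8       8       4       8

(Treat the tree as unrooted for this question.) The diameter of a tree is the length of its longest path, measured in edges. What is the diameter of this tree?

4

Starting from 6, a farthest node is 11 at distance 4.
One longest path: 6 - 12 - 8 - 3 - 11.
So the diameter is 4.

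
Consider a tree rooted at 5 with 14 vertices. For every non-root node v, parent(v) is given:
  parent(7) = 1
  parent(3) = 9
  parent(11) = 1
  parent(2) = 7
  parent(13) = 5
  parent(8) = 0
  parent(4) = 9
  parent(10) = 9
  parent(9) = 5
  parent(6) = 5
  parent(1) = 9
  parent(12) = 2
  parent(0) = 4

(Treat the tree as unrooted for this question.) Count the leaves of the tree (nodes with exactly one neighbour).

Degree-1 nodes: 3, 6, 8, 10, 11, 12, 13 — 7 of them.

7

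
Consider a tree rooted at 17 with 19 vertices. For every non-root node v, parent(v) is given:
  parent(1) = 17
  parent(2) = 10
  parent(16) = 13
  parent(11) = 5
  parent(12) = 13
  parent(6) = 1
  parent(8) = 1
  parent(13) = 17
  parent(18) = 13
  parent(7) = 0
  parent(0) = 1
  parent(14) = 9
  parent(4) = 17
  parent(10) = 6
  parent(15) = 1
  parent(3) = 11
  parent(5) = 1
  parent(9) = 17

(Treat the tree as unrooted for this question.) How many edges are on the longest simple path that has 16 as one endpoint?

6

A farthest node from 16 is 3 (2 also at distance 6).
The path 16-13-17-1-5-11-3 has 6 edges.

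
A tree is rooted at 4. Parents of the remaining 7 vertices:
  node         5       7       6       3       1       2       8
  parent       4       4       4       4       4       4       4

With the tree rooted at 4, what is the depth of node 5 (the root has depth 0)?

Climbing from 5 to the root: 5–4. That's 1 steps.

1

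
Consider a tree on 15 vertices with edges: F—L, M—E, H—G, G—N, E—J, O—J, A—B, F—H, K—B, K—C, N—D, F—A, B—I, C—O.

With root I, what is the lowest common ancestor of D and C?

D's ancestor chain is D, N, G, H, F, A, B, I and C's is C, K, B, I; they first meet at B.

B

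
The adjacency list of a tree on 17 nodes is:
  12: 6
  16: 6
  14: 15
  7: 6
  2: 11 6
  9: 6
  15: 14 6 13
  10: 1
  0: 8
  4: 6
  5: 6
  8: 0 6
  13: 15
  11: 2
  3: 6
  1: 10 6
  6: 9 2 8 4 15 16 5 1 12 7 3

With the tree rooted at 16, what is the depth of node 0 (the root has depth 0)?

16 → 6 → 8 → 0 — 3 edges.

3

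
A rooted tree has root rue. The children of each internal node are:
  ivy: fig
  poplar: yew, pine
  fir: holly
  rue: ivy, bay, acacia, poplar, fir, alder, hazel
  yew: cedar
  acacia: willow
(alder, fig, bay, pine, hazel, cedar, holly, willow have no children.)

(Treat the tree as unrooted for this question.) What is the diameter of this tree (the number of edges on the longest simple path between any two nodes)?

Starting from cedar, a farthest node is fig at distance 5.
One longest path: cedar – yew – poplar – rue – ivy – fig.
So the diameter is 5.

5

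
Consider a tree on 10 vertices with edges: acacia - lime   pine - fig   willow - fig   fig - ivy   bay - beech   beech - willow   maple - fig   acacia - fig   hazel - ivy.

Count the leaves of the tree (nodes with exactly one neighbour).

The leaves are bay, hazel, lime, maple, pine.
That is 5 leaves.

5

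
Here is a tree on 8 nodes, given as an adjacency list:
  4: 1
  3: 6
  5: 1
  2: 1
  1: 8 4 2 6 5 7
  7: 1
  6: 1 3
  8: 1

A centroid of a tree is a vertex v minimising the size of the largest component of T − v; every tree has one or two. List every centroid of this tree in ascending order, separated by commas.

1

Delete 1: the remaining components have sizes 2, 1, 1, 1, 1, 1. Max 2 ≤ 4, so 1 is a centroid.
No neighbour of 1 does as well, so 1 is the unique centroid.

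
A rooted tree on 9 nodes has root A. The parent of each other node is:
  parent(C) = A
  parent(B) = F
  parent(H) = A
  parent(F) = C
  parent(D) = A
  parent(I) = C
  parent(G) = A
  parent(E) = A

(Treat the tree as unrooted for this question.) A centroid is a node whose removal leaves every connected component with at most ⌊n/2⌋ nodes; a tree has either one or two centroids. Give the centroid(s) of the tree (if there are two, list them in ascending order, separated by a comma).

If A is removed the pieces have sizes 4, 1, 1, 1, 1, all ≤ ⌊9/2⌋ = 4.
Every other node leaves some component of size > 4, so the centroid is unique.

A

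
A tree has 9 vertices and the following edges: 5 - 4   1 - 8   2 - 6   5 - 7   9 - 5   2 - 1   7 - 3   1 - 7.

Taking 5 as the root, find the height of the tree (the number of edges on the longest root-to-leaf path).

4

A deepest node is 6, reached by 5 → 7 → 1 → 2 → 6.
That path has 4 edges, so the height is 4.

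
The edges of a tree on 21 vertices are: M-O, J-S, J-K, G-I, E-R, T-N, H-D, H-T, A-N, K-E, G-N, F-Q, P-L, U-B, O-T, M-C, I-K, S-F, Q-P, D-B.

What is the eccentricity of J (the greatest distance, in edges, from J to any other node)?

9

Distances from J peak at 9, attained at U.
J-K-I-G-N-T-H-D-B-U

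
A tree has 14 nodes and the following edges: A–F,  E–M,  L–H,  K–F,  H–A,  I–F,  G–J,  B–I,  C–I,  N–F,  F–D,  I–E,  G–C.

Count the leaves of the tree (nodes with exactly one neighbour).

The leaves are B, D, J, K, L, M, N.
That is 7 leaves.

7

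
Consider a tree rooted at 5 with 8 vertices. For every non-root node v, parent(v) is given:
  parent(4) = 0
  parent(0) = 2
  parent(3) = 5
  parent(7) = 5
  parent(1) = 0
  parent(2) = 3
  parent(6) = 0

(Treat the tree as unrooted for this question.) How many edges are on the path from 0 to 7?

0 - 2 - 3 - 5 - 7: 4 edges.

4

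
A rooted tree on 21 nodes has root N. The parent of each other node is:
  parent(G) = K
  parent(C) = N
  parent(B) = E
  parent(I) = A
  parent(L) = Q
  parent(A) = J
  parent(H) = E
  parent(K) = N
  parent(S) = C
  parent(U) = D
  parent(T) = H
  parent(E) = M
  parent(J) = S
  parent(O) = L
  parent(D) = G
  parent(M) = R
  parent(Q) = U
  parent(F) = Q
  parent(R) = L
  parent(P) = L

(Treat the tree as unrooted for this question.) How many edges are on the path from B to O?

5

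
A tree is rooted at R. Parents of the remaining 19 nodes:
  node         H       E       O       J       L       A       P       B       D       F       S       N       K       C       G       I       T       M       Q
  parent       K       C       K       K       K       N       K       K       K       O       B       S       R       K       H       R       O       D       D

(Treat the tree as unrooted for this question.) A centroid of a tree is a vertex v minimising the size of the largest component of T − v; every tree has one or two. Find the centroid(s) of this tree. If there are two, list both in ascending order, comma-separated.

K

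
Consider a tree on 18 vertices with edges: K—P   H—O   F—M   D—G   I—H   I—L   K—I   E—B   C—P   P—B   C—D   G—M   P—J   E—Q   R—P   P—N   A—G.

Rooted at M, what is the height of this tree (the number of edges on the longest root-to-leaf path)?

O sits deepest: M – G – D – C – P – K – I – H – O — 8 edges from the root.

8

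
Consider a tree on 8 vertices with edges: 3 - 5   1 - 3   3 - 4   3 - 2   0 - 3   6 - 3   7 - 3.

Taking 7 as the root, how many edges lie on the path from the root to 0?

2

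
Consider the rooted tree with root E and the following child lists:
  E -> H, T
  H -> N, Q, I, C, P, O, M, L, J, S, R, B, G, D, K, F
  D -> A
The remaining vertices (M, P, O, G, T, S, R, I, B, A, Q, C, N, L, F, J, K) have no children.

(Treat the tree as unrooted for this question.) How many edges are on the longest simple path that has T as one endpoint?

4

Distances from T peak at 4, attained at A.
T – E – H – D – A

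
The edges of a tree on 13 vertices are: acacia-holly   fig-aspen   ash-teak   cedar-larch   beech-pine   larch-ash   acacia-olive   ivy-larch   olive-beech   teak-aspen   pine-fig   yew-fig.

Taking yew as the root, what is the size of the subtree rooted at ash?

4

Descendants of ash (including itself): ash, larch, ivy, cedar. That's 4.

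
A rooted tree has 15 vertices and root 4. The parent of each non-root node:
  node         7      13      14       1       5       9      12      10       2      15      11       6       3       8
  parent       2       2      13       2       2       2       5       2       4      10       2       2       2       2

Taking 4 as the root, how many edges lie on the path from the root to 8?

4–2–8 — 2 edges.

2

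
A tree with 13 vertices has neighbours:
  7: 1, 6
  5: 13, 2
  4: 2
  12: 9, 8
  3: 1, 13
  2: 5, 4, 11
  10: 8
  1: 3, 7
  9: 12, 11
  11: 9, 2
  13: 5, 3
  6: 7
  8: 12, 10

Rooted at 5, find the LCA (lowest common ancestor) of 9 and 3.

Ancestors of 9 (toward the root): 9, 11, 2, 5.
Ancestors of 3: 3, 13, 5.
The deepest node appearing in both lists is 5.

5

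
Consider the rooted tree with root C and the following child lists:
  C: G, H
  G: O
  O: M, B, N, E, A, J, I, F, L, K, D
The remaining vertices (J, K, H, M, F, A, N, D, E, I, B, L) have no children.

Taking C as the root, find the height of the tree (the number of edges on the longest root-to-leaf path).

3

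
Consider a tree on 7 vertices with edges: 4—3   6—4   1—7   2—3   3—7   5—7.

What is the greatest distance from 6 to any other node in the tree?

4

The node farthest from 6 is 5 (1 also at distance 4), via 6–4–3–7–5 — 4 edges.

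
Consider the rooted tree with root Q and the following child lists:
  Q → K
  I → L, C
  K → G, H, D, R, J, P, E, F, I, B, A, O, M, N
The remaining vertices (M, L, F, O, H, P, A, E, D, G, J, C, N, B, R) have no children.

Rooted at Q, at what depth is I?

Q–K–I — 2 edges.

2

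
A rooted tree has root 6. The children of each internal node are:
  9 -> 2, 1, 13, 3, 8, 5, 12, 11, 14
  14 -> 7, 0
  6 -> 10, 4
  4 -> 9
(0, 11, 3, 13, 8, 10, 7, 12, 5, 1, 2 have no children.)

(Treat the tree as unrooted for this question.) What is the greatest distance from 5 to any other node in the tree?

Distances from 5 peak at 4, attained at 10.
5-9-4-6-10

4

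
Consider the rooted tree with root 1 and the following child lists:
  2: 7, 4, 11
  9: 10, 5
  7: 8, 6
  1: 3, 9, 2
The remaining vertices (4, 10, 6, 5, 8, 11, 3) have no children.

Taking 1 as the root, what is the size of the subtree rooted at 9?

3

Descendants of 9 (including itself): 9, 5, 10. That's 3.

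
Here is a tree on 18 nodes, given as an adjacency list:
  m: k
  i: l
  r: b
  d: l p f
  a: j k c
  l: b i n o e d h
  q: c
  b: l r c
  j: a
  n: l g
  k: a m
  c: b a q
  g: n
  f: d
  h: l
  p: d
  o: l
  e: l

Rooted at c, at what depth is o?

Path from c to o: c–b–l–o, which has 3 edges.

3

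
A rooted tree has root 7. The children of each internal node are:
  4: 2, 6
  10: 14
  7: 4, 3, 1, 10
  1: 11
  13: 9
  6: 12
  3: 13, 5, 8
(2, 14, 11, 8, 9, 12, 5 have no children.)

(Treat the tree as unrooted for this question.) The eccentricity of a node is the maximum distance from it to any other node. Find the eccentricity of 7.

3

The node farthest from 7 is 12 (9 also at distance 3), via 7–4–6–12 — 3 edges.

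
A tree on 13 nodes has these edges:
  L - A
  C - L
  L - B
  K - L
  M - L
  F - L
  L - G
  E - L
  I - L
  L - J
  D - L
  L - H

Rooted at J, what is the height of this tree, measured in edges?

2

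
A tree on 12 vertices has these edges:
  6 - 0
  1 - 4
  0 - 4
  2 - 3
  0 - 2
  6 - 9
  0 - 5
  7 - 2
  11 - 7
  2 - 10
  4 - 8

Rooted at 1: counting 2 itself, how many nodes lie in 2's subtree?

The subtree rooted at 2 contains: 2, 10, 3, 7, 11 — 5 nodes.

5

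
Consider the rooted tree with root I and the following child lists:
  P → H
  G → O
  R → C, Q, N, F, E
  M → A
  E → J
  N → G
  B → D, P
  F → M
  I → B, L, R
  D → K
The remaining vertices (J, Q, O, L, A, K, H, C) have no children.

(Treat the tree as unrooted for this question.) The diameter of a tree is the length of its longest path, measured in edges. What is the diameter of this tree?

7

Starting from K, a farthest node is A at distance 7.
One longest path: K - D - B - I - R - F - M - A.
So the diameter is 7.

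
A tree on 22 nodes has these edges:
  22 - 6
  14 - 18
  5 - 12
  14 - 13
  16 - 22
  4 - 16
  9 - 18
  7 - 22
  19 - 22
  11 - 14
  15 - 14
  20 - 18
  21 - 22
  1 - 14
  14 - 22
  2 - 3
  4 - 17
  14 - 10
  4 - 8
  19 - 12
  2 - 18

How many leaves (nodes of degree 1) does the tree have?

14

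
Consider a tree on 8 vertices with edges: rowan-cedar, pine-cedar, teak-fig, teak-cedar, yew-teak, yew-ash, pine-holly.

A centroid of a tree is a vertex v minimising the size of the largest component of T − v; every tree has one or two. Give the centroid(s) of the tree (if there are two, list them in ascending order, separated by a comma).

cedar, teak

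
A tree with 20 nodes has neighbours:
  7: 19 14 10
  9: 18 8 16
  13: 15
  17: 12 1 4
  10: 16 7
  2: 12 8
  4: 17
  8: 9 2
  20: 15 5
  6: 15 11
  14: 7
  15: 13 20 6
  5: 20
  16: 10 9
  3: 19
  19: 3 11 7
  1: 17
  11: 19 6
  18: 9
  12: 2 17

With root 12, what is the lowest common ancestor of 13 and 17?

12

Ancestors of 13 (toward the root): 13, 15, 6, 11, 19, 7, 10, 16, 9, 8, 2, 12.
Ancestors of 17: 17, 12.
The deepest node appearing in both lists is 12.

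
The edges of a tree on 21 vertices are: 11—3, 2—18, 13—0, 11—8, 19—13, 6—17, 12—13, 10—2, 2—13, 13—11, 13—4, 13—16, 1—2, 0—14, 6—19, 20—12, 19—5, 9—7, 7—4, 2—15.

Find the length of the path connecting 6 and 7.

4

6 – 19 – 13 – 4 – 7: 4 edges.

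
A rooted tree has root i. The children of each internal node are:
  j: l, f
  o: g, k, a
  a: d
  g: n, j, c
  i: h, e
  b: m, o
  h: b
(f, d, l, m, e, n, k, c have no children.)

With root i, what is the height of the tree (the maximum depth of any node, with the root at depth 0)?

A deepest node is l, reached by i-h-b-o-g-j-l.
That path has 6 edges, so the height is 6.

6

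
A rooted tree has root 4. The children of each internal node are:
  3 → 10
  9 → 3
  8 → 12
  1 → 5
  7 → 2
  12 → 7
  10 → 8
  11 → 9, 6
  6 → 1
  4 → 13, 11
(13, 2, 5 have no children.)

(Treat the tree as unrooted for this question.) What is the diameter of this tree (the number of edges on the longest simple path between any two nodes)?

10

BFS from 2 reaches 5 last, at distance 10; BFS from 5 confirms no node is farther.
Path: 2 - 7 - 12 - 8 - 10 - 3 - 9 - 11 - 6 - 1 - 5.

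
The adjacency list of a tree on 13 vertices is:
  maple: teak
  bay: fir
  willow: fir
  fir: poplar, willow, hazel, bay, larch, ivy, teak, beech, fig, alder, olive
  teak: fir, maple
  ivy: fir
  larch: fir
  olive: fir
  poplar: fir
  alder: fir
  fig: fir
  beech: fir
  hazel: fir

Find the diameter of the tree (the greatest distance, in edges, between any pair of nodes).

3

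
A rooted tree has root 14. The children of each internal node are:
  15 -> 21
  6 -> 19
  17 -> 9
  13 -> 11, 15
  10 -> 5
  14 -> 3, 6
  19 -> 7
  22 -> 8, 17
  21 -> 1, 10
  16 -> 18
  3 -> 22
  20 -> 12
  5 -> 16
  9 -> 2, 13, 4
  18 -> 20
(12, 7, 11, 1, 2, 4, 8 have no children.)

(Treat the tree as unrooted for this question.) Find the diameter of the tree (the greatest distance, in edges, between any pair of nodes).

BFS from 12 reaches 7 last, at distance 16; BFS from 7 confirms no node is farther.
Path: 12–20–18–16–5–10–21–15–13–9–17–22–3–14–6–19–7.

16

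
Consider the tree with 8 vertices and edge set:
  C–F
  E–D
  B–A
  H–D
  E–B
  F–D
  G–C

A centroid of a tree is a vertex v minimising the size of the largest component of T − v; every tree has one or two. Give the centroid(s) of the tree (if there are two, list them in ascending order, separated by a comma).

Delete D: the remaining components have sizes 3, 3, 1. Max 3 ≤ 4, so D is a centroid.
Every other node leaves some component of size > 4, so the centroid is unique.

D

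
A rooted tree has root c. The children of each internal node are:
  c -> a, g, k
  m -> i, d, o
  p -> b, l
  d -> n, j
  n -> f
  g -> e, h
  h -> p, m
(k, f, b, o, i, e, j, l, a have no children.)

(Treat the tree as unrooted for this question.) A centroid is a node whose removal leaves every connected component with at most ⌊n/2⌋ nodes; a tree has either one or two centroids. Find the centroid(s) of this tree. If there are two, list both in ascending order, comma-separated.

h

Removing h splits the tree into components of sizes 7, 5, 3; the largest is 7 ≤ ⌊16/2⌋ = 8.
No neighbour of h does as well, so h is the unique centroid.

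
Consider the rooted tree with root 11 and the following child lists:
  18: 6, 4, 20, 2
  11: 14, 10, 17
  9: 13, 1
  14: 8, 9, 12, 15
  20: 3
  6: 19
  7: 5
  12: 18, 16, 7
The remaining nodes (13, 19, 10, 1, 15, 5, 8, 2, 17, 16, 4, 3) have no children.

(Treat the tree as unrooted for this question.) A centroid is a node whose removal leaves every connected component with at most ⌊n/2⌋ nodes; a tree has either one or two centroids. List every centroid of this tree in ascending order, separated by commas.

Removing 12 splits the tree into components of sizes 9, 7, 2, 1; the largest is 9 ≤ ⌊20/2⌋ = 10.
Every other node leaves some component of size > 10, so the centroid is unique.

12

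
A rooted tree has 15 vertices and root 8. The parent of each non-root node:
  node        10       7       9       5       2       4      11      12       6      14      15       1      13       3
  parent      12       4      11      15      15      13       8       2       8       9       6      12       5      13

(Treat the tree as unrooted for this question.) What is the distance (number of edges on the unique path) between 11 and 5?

4

Walking from 11: 11 – 8 – 6 – 15 – 5. Length 4.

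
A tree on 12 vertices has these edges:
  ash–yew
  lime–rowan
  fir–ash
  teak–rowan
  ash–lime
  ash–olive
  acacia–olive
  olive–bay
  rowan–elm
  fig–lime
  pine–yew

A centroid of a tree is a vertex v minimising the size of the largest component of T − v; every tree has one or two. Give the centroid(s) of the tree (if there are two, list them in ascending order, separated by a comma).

ash

Removing ash splits the tree into components of sizes 5, 3, 2, 1; the largest is 5 ≤ ⌊12/2⌋ = 6.
Every other node leaves some component of size > 6, so the centroid is unique.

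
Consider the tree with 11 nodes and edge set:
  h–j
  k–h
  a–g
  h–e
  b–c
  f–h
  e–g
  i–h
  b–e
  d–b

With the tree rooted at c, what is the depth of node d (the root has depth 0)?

Path from c to d: c–b–d, which has 2 edges.

2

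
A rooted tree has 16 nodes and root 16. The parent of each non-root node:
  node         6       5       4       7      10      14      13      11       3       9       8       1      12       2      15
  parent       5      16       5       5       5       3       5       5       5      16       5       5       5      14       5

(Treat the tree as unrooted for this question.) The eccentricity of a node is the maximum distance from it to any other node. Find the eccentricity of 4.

The node farthest from 4 is 2, via 4–5–3–14–2 — 4 edges.

4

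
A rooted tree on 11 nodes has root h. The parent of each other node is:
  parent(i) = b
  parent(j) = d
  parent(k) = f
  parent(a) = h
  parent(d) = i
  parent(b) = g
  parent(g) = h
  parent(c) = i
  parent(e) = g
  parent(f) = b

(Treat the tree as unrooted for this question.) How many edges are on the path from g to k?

3

g – b – f – k: 3 edges.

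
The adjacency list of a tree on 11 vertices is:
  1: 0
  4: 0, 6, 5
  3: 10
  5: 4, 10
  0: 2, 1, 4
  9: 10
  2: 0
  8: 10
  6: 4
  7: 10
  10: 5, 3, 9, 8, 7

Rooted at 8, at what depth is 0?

8 – 10 – 5 – 4 – 0 — 4 edges.

4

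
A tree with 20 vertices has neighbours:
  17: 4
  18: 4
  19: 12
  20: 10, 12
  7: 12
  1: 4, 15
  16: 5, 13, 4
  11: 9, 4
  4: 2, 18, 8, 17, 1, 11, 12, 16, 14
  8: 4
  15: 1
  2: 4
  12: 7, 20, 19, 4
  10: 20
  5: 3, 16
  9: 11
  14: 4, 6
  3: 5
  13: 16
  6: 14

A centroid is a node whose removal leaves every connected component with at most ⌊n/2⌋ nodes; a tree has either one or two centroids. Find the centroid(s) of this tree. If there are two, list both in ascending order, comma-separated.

If 4 is removed the pieces have sizes 5, 4, 2, 2, 2, 1, 1, 1, 1, all ≤ ⌊20/2⌋ = 10.
Every other node leaves some component of size > 10, so the centroid is unique.

4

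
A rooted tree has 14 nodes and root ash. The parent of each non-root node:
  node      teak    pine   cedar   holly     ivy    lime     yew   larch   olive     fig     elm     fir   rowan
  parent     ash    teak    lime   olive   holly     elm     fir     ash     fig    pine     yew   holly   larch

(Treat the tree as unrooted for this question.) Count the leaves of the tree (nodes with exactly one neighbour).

Exactly 3 nodes have a single neighbour: cedar, ivy, rowan.

3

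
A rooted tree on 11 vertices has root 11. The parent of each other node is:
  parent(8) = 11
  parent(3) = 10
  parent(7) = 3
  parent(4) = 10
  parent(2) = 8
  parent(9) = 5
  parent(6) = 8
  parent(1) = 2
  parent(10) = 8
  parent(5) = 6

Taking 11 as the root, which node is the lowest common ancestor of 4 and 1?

8

4's ancestor chain is 4, 10, 8, 11 and 1's is 1, 2, 8, 11; they first meet at 8.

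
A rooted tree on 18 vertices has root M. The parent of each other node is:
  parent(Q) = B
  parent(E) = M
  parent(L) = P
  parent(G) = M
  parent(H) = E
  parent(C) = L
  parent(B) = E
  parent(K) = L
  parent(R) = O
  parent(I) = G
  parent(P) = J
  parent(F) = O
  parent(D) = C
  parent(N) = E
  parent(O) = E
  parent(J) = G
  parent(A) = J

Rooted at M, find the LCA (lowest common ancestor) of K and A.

K's ancestor chain is K, L, P, J, G, M and A's is A, J, G, M; they first meet at J.

J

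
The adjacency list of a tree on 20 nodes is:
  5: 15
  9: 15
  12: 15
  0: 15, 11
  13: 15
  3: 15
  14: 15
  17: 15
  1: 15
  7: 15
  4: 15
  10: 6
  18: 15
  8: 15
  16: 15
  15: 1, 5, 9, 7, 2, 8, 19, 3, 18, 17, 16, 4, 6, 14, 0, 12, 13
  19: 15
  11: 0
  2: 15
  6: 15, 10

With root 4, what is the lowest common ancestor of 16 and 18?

15

Path 16→root: 16 15 4; path 18→root: 18 15 4.
First common node: 15.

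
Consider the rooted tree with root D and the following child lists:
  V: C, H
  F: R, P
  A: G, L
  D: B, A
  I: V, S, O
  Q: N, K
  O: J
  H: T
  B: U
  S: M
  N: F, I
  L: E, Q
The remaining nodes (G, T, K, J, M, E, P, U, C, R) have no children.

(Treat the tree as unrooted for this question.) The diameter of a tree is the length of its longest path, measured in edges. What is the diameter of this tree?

10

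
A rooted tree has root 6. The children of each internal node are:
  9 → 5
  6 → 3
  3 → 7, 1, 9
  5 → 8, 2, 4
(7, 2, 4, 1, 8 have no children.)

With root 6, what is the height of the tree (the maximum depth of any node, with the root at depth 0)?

4

4 sits deepest: 6-3-9-5-4 — 4 edges from the root.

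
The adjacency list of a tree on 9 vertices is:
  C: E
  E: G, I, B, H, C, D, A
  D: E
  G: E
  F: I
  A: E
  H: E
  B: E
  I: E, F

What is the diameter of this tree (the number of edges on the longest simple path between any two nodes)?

3

A longest path is F - I - E - H, with 3 edges.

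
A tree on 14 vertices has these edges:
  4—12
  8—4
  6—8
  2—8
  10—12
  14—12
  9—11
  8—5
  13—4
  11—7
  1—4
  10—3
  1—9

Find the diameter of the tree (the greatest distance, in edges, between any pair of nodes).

7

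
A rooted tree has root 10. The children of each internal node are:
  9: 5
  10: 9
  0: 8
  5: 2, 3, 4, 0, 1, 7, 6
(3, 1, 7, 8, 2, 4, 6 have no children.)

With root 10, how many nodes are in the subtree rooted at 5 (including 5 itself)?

9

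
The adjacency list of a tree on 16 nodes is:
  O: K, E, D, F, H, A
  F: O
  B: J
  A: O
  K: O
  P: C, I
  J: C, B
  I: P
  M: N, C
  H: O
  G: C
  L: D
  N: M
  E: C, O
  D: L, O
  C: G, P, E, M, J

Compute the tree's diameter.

A longest path is L-D-O-E-C-J-B, with 6 edges.

6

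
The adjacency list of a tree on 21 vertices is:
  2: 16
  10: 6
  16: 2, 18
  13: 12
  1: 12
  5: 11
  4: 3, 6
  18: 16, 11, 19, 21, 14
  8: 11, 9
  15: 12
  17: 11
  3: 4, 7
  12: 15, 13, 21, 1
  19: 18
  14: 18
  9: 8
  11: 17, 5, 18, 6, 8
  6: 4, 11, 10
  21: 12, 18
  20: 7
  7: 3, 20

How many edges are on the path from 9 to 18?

3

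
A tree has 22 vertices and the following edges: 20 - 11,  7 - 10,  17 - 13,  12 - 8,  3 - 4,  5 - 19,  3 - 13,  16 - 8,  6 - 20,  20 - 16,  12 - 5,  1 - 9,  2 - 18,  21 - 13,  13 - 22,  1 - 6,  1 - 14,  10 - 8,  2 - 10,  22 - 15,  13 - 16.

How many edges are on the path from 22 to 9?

The path is 22 – 13 – 16 – 20 – 6 – 1 – 9, which has 6 edges.

6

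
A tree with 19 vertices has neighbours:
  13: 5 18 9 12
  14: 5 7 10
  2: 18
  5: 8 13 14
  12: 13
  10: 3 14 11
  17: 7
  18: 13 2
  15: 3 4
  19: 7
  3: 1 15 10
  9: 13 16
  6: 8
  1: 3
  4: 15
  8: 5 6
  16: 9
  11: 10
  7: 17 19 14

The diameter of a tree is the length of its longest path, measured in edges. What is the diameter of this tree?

A longest path is 4–15–3–10–14–5–13–18–2, with 8 edges.

8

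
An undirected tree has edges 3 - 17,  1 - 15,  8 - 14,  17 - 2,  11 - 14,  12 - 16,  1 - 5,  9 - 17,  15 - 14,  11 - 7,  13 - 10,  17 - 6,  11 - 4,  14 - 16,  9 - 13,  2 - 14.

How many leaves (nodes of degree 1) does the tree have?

8

Exactly 8 nodes have a single neighbour: 3, 4, 5, 6, 7, 8, 10, 12.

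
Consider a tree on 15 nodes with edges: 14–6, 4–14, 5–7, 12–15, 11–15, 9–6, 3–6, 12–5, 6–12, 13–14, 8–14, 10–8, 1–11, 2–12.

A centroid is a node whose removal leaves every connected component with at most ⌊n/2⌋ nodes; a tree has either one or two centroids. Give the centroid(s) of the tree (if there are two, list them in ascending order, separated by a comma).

Delete 6: the remaining components have sizes 7, 5, 1, 1. Max 7 ≤ 7, so 6 is a centroid.
No neighbour of 6 does as well, so 6 is the unique centroid.

6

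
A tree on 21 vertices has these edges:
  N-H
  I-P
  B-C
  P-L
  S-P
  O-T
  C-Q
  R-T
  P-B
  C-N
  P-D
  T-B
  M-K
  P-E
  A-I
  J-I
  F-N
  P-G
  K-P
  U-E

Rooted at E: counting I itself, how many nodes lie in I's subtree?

3

The subtree rooted at I contains: I, A, J — 3 nodes.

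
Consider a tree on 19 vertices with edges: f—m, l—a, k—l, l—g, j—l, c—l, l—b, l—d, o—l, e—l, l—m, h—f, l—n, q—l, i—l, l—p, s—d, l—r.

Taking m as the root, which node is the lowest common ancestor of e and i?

l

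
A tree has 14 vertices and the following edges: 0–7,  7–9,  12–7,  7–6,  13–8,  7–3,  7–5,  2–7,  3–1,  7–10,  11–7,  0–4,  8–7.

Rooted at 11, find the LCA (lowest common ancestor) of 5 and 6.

Path 5→root: 5 7 11; path 6→root: 6 7 11.
First common node: 7.

7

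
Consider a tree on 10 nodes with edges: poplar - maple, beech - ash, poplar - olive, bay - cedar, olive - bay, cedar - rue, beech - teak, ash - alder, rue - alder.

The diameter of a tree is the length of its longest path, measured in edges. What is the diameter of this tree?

9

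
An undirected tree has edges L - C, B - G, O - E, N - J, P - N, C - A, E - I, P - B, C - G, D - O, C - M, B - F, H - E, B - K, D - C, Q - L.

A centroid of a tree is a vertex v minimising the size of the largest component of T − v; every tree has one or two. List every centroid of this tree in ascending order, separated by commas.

Delete C: the remaining components have sizes 7, 5, 2, 1, 1. Max 7 ≤ 8, so C is a centroid.
No neighbour of C does as well, so C is the unique centroid.

C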